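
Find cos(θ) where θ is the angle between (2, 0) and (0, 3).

With u = (2, 0), v = (0, 3):
u·v = 2·0 + 0·3 = 0 + 0 = 0.
|u| = √(2² + 0²) = √4, |v| = √(0² + 3²) = √9, so |u||v| = √(4·9) = √36 = 6.
cos θ = (u·v)/(|u||v|) = 0/6 = 0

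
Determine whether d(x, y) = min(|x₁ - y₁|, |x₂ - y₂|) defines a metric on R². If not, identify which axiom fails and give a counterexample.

No. d fails identity of indiscernibles: take x = (-5, 0) and y = (-5, 6). Then d(x,y) = min(|-5 - (-5)|, |0 - 6|) = min(0, 6) = 0, yet x ≠ y.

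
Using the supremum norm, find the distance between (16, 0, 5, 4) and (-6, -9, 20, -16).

max(|x_i - y_i|) = max(|16 - (-6)|, |0 - (-9)|, |5 - 20|, |4 - (-16)|) = max(22, 9, 15, 20) = 22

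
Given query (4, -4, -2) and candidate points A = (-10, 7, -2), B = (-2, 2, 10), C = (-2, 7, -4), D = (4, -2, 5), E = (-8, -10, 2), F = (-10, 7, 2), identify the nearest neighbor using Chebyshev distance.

Distances: d(A) = 14, d(B) = 12, d(C) = 11, d(D) = 7, d(E) = 12, d(F) = 14. Nearest: D = (4, -2, 5) with distance 7.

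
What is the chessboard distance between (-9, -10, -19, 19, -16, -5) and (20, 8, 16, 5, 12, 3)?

max(|x_i - y_i|) = max(|-9 - 20|, |-10 - 8|, |-19 - 16|, |19 - 5|, |-16 - 12|, |-5 - 3|) = max(29, 18, 35, 14, 28, 8) = 35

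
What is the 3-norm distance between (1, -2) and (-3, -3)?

(Σ|x_i - y_i|^3)^(1/3) = (|1 - (-3)|^3 + |-2 - (-3)|^3)^(1/3)
= (4^3 + 1^3)^(1/3) = (64 + 1)^(1/3) = (65)^(1/3) ≈ 4.0207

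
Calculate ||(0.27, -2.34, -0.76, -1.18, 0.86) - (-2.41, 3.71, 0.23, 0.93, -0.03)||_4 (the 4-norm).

(Σ|x_i - y_i|^4)^(1/4) = (|0.27 - (-2.41)|^4 + |-2.34 - 3.71|^4 + |-0.76 - 0.23|^4 + |-1.18 - 0.93|^4 + |0.86 - (-0.03)|^4)^(1/4)
= (2.68^4 + 6.05^4 + 0.99^4 + 2.11^4 + 0.89^4)^(1/4) ≈ (51.5869 + 1339.743 + 0.9606 + 19.8212 + 0.6274)^(1/4) = (1412.7391)^(1/4) ≈ 6.1308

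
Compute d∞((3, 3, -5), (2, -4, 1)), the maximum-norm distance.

max(|x_i - y_i|) = max(|3 - 2|, |3 - (-4)|, |-5 - 1|) = max(1, 7, 6) = 7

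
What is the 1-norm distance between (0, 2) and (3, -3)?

Σ|x_i - y_i| = |0 - 3| + |2 - (-3)| = 3 + 5 = 8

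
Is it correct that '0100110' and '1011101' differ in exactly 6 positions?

Differing positions: 1, 2, 3, 4, 6, 7. Hamming distance = 6, so the claim is true.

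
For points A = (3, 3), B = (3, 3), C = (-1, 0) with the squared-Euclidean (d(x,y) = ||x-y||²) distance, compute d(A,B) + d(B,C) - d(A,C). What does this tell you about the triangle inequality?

d(A,B) = 0² + 0² = 0, d(B,C) = 4² + 3² = 25, d(A,C) = 4² + 3² = 25.
d(A,B) + d(B,C) - d(A,C) = 0 + 25 - 25 = 25 - 25 = 0. This is ≥ 0, so the triangle inequality holds for these points.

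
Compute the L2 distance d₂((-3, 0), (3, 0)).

√(Σ(x_i - y_i)²) = √((-3 - 3)² + (0 - 0)²)
= √((-6)² + 0²) = √(36 + 0) = √36 = 6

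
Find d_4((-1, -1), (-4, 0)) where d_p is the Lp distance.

(Σ|x_i - y_i|^4)^(1/4) = (|-1 - (-4)|^4 + |-1 - 0|^4)^(1/4)
= (3^4 + 1^4)^(1/4) = (81 + 1)^(1/4) = (82)^(1/4) ≈ 3.0092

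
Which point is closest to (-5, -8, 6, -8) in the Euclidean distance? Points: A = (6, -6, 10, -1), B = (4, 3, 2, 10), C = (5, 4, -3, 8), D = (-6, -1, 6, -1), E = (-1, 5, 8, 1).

Distances: d(A) ≈ 13.784, d(B) ≈ 23.2809, d(C) ≈ 24.1039, d(D) ≈ 9.9499, d(E) ≈ 16.4317. Nearest: D = (-6, -1, 6, -1) with distance 9.9499.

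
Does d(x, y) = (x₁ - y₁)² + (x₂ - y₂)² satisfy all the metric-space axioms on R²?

No. The squared Euclidean distance fails the triangle inequality. Counterexample: x = (0, 0), y = (3, 1), z = (6, 2). d(x,z) = 6² + 2² = 40, but d(x,y) + d(y,z) = (3² + 1²) + (3² + 1²) = 10 + 10 = 20. Since 40 > 20, the triangle inequality is violated. (Note: √d, the ordinary Euclidean distance, IS a metric.)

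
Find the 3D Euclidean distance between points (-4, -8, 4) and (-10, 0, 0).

√(Σ(x_i - y_i)²) = √((-4 - (-10))² + (-8 - 0)² + (4 - 0)²)
= √(6² + (-8)² + 4²) = √(36 + 64 + 16) = √116 ≈ 10.7703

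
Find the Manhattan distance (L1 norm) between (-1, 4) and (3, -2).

Σ|x_i - y_i| = |-1 - 3| + |4 - (-2)| = 4 + 6 = 10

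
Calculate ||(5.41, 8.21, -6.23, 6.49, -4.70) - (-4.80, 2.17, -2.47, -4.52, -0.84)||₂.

√(Σ(x_i - y_i)²) = √((5.41 - (-4.8))² + (8.21 - 2.17)² + (-6.23 - (-2.47))² + (6.49 - (-4.52))² + (-4.7 - (-0.84))²)
= √(10.21² + 6.04² + (-3.76)² + 11.01² + (-3.86)²) = √(104.2441 + 36.4816 + 14.1376 + 121.2201 + 14.8996) = √290.983 ≈ 17.0582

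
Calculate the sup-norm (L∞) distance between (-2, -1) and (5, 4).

max(|x_i - y_i|) = max(|-2 - 5|, |-1 - 4|) = max(7, 5) = 7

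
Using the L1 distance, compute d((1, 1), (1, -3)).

Σ|x_i - y_i| = |1 - 1| + |1 - (-3)| = 0 + 4 = 4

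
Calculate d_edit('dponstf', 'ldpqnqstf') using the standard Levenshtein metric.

Let D[i][j] be the edit distance between the first i characters of 'dponstf' and the first j characters of 'ldpqnqstf', with D[i][0] = i, D[0][j] = j, and D[i][j] = D[i-1][j-1] if the characters match, else 1 + min(D[i-1][j], D[i][j-1], D[i-1][j-1]). Filling the table (rows: prefixes of 'dponstf', columns: prefixes of 'ldpqnqstf'):
     ε  l  d  p  q  n  q  s  t  f
  ε  0  1  2  3  4  5  6  7  8  9
  d  1  1  1  2  3  4  5  6  7  8
  p  2  2  2  1  2  3  4  5  6  7
  o  3  3  3  2  2  3  4  5  6  7
  n  4  4  4  3  3  2  3  4  5  6
  s  5  5  5  4  4  3  3  3  4  5
  t  6  6  6  5  5  4  4  4  3  4
  f  7  7  7  6  6  5  5  5  4  3
The bottom-right entry gives D[7][9] = 3, so no sequence of fewer than 3 edits works. Backtracking through the table gives one optimal edit sequence (3 edits):
  dponstf → ldponstf (ins l @1)
  ldponstf → ldpqnstf (sub o→q @4)
  ldpqnstf → ldpqnqstf (ins q @6)
Edit distance = 3.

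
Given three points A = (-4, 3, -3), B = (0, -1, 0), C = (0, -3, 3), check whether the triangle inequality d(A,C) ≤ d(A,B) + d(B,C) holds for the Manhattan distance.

d(A,B) = 4 + 4 + 3 = 11, d(B,C) = 0 + 2 + 3 = 5, d(A,C) = 4 + 6 + 6 = 16.
d(A,C) = 16 ≤ 11 + 5 = 16. Triangle inequality is satisfied.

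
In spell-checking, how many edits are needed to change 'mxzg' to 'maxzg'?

Let D[i][j] be the edit distance between the first i characters of 'mxzg' and the first j characters of 'maxzg', with D[i][0] = i, D[0][j] = j, and D[i][j] = D[i-1][j-1] if the characters match, else 1 + min(D[i-1][j], D[i][j-1], D[i-1][j-1]). Filling the table (rows: prefixes of 'mxzg', columns: prefixes of 'maxzg'):
     ε  m  a  x  z  g
  ε  0  1  2  3  4  5
  m  1  0  1  2  3  4
  x  2  1  1  1  2  3
  z  3  2  2  2  1  2
  g  4  3  3  3  2  1
The bottom-right entry gives D[4][5] = 1, so no sequence of fewer than 1 edit works. Backtracking through the table gives one optimal edit sequence (1 edit):
  mxzg → maxzg (ins a @2)
Edit distance = 1.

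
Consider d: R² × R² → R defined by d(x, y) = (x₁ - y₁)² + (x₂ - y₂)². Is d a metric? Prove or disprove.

No. The squared Euclidean distance fails the triangle inequality. Counterexample: x = (0, 0), y = (2, 1), z = (4, 2). d(x,z) = 4² + 2² = 20, but d(x,y) + d(y,z) = (2² + 1²) + (2² + 1²) = 5 + 5 = 10. Since 20 > 10, the triangle inequality is violated. (Note: √d, the ordinary Euclidean distance, IS a metric.)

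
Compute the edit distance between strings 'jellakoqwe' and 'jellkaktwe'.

Let D[i][j] be the edit distance between the first i characters of 'jellakoqwe' and the first j characters of 'jellkaktwe', with D[i][0] = i, D[0][j] = j, and D[i][j] = D[i-1][j-1] if the characters match, else 1 + min(D[i-1][j], D[i][j-1], D[i-1][j-1]). Filling the table (rows: prefixes of 'jellakoqwe', columns: prefixes of 'jellkaktwe'):
     ε  j  e  l  l  k  a  k  t  w  e
  ε  0  1  2  3  4  5  6  7  8  9 10
  j  1  0  1  2  3  4  5  6  7  8  9
  e  2  1  0  1  2  3  4  5  6  7  8
  l  3  2  1  0  1  2  3  4  5  6  7
  l  4  3  2  1  0  1  2  3  4  5  6
  a  5  4  3  2  1  1  1  2  3  4  5
  k  6  5  4  3  2  1  2  1  2  3  4
  o  7  6  5  4  3  2  2  2  2  3  4
  q  8  7  6  5  4  3  3  3  3  3  4
  w  9  8  7  6  5  4  4  4  4  3  4
  e 10  9  8  7  6  5  5  5  5  4  3
The bottom-right entry gives D[10][10] = 3, so no sequence of fewer than 3 edits works. Backtracking through the table gives one optimal edit sequence (3 edits):
  jellakoqwe → jellkakoqwe (ins k @5)
  jellkakoqwe → jellkakqwe (del o @8)
  jellkakqwe → jellkaktwe (sub q→t @8)
Edit distance = 3.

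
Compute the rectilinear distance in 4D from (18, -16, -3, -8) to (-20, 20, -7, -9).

Σ|x_i - y_i| = |18 - (-20)| + |-16 - 20| + |-3 - (-7)| + |-8 - (-9)| = 38 + 36 + 4 + 1 = 79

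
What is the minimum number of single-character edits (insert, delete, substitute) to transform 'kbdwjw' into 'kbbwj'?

Let D[i][j] be the edit distance between the first i characters of 'kbdwjw' and the first j characters of 'kbbwj', with D[i][0] = i, D[0][j] = j, and D[i][j] = D[i-1][j-1] if the characters match, else 1 + min(D[i-1][j], D[i][j-1], D[i-1][j-1]). Filling the table (rows: prefixes of 'kbdwjw', columns: prefixes of 'kbbwj'):
     ε  k  b  b  w  j
  ε  0  1  2  3  4  5
  k  1  0  1  2  3  4
  b  2  1  0  1  2  3
  d  3  2  1  1  2  3
  w  4  3  2  2  1  2
  j  5  4  3  3  2  1
  w  6  5  4  4  3  2
The bottom-right entry gives D[6][5] = 2, so no sequence of fewer than 2 edits works. Backtracking through the table gives one optimal edit sequence (2 edits):
  kbdwjw → kbbwjw (sub d→b @3)
  kbbwjw → kbbwj (del w @6)
Edit distance = 2.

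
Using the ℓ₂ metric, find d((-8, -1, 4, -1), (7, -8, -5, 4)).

√(Σ(x_i - y_i)²) = √((-8 - 7)² + (-1 - (-8))² + (4 - (-5))² + (-1 - 4)²)
= √((-15)² + 7² + 9² + (-5)²) = √(225 + 49 + 81 + 25) = √380 ≈ 19.4936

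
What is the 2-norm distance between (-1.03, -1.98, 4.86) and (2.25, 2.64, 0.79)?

(Σ|x_i - y_i|^2)^(1/2) = (|-1.03 - 2.25|^2 + |-1.98 - 2.64|^2 + |4.86 - 0.79|^2)^(1/2)
= (3.28^2 + 4.62^2 + 4.07^2)^(1/2) = (10.7584 + 21.3444 + 16.5649)^(1/2) = (48.6677)^(1/2) ≈ 6.9762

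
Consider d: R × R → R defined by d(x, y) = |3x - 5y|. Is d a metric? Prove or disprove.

No. d fails symmetry: d(9, 5) = |3·9 - 5·5| = |2| = 2, but d(5, 9) = |3·5 - 5·9| = |-30| = 30. Since 2 ≠ 30, d(x,y) ≠ d(y,x) in general.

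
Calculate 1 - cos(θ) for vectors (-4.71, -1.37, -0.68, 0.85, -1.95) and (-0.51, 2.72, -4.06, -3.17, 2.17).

With u = (-4.71, -1.37, -0.68, 0.85, -1.95), v = (-0.51, 2.72, -4.06, -3.17, 2.17):
u·v = (-4.71)·(-0.51) + (-1.37)·2.72 + (-0.68)·(-4.06) + 0.85·(-3.17) + (-1.95)·2.17 = 2.4021 + (-3.7264) + 2.7608 + (-2.6945) + (-4.2315) = -5.4895.
|u| = √((-4.71)² + (-1.37)² + (-0.68)² + 0.85² + (-1.95)²) = √(22.1841 + 1.8769 + 0.4624 + 0.7225 + 3.8025) = √29.0484, |v| = √((-0.51)² + 2.72² + (-4.06)² + (-3.17)² + 2.17²) = √(0.2601 + 7.3984 + 16.4836 + 10.0489 + 4.7089) = √38.8999.
cos θ = (u·v)/(|u||v|) = -5.4895/(√29.0484·√38.8999) ≈ -0.1633
Cosine distance = 1 - cos θ ≈ 1 - (-0.1633) = 1.1633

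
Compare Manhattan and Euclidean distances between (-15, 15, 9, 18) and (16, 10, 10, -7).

L1 = |-15 - 16| + |15 - 10| + |9 - 10| + |18 - (-7)| = 31 + 5 + 1 + 25 = 62
L2 = √(31² + 5² + 1² + 25²) = √1612 ≈ 40.1497
L1 ≥ L2 always (equality iff movement is along one axis); L1 > L2 here.
Ratio L1/L2 = 62/√1612 ≈ 1.5442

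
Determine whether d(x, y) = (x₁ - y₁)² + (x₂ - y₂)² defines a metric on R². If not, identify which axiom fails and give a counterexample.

No. The squared Euclidean distance fails the triangle inequality. Counterexample: x = (0, 0), y = (2, 5), z = (4, 10). d(x,z) = 4² + 10² = 116, but d(x,y) + d(y,z) = (2² + 5²) + (2² + 5²) = 29 + 29 = 58. Since 116 > 58, the triangle inequality is violated. (Note: √d, the ordinary Euclidean distance, IS a metric.)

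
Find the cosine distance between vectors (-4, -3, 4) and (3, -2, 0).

With u = (-4, -3, 4), v = (3, -2, 0):
u·v = (-4)·3 + (-3)·(-2) + 4·0 = (-12) + 6 + 0 = -6.
|u| = √((-4)² + (-3)² + 4²) = √41, |v| = √(3² + (-2)² + 0²) = √13, so |u||v| = √(41·13) = √533.
cos θ = (u·v)/(|u||v|) = -6/√533 ≈ -0.2599
Cosine distance = 1 - cos θ ≈ 1 - (-0.2599) = 1.2599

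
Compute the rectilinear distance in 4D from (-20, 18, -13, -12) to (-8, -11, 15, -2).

Σ|x_i - y_i| = |-20 - (-8)| + |18 - (-11)| + |-13 - 15| + |-12 - (-2)| = 12 + 29 + 28 + 10 = 79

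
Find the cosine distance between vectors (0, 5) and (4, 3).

With u = (0, 5), v = (4, 3):
u·v = 0·4 + 5·3 = 0 + 15 = 15.
|u| = √(0² + 5²) = √25, |v| = √(4² + 3²) = √25, so |u||v| = √(25·25) = √625 = 25.
cos θ = (u·v)/(|u||v|) = 15/25 = 0.6
Cosine distance = 1 - cos θ = 1 - 0.6 = 0.4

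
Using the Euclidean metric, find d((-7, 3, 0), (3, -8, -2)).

√(Σ(x_i - y_i)²) = √((-7 - 3)² + (3 - (-8))² + (0 - (-2))²)
= √((-10)² + 11² + 2²) = √(100 + 121 + 4) = √225 = 15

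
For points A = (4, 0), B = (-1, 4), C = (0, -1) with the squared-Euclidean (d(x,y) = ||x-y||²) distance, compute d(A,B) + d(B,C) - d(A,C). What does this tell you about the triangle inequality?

d(A,B) = 5² + 4² = 41, d(B,C) = 1² + 5² = 26, d(A,C) = 4² + 1² = 17.
d(A,B) + d(B,C) - d(A,C) = 41 + 26 - 17 = 67 - 17 = 50. This is ≥ 0, so the triangle inequality holds for these points.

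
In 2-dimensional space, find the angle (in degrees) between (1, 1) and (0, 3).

With u = (1, 1), v = (0, 3):
u·v = 1·0 + 1·3 = 0 + 3 = 3.
|u| = √(1² + 1²) = √2, |v| = √(0² + 3²) = √9, so |u||v| = √(2·9) = √18.
cos θ = (u·v)/(|u||v|) = 3/√18 ≈ 0.707107
θ = arccos(0.707107) ≈ 45°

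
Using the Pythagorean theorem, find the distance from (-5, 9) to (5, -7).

√(Σ(x_i - y_i)²) = √((-5 - 5)² + (9 - (-7))²)
= √((-10)² + 16²) = √(100 + 256) = √356 ≈ 18.868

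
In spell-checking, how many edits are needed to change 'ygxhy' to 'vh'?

Let D[i][j] be the edit distance between the first i characters of 'ygxhy' and the first j characters of 'vh', with D[i][0] = i, D[0][j] = j, and D[i][j] = D[i-1][j-1] if the characters match, else 1 + min(D[i-1][j], D[i][j-1], D[i-1][j-1]). Filling the table (rows: prefixes of 'ygxhy', columns: prefixes of 'vh'):
     ε  v  h
  ε  0  1  2
  y  1  1  2
  g  2  2  2
  x  3  3  3
  h  4  4  3
  y  5  5  4
The bottom-right entry gives D[5][2] = 4, so no sequence of fewer than 4 edits works. Backtracking through the table gives one optimal edit sequence (4 edits):
  ygxhy → gxhy (del y @1)
  gxhy → xhy (del g @1)
  xhy → vhy (sub x→v @1)
  vhy → vh (del y @3)
Edit distance = 4.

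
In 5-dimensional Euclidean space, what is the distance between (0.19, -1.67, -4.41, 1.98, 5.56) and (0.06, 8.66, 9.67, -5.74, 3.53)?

√(Σ(x_i - y_i)²) = √((0.19 - 0.06)² + (-1.67 - 8.66)² + (-4.41 - 9.67)² + (1.98 - (-5.74))² + (5.56 - 3.53)²)
= √(0.13² + (-10.33)² + (-14.08)² + 7.72² + 2.03²) = √(0.0169 + 106.7089 + 198.2464 + 59.5984 + 4.1209) = √368.6915 ≈ 19.2013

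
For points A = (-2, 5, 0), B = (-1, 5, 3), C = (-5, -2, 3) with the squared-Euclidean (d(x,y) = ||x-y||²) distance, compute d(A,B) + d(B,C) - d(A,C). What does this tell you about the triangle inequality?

d(A,B) = 1² + 0² + 3² = 10, d(B,C) = 4² + 7² + 0² = 65, d(A,C) = 3² + 7² + 3² = 67.
d(A,B) + d(B,C) - d(A,C) = 10 + 65 - 67 = 75 - 67 = 8. This is ≥ 0, so the triangle inequality holds for these points.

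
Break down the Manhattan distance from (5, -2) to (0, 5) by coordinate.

Σ|x_i - y_i| = |5 - 0| + |-2 - 5| = 5 + 7 = 12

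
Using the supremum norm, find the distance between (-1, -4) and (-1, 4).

max(|x_i - y_i|) = max(|-1 - (-1)|, |-4 - 4|) = max(0, 8) = 8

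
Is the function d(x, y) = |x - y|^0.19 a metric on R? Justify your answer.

Yes. With 0 < p = 0.19 ≤ 1, d(x,y) = |x-y|^0.19 is a metric on R. Non-negativity and symmetry are immediate; |x-y|^0.19 = 0 ⟺ |x-y| = 0 ⟺ x = y. For the triangle inequality, the function t ↦ t^0.19 is subadditive on [0,∞) when p ≤ 1, so |x-z|^0.19 ≤ (|x-y| + |y-z|)^0.19 ≤ |x-y|^0.19 + |y-z|^0.19.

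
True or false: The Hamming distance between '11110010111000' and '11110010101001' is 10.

Differing positions: 10, 14. Hamming distance = 2, so the claim that d_H = 10 is false.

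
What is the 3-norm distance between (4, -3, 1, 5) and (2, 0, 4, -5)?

(Σ|x_i - y_i|^3)^(1/3) = (|4 - 2|^3 + |-3 - 0|^3 + |1 - 4|^3 + |5 - (-5)|^3)^(1/3)
= (2^3 + 3^3 + 3^3 + 10^3)^(1/3) = (8 + 27 + 27 + 1000)^(1/3) = (1062)^(1/3) ≈ 10.2025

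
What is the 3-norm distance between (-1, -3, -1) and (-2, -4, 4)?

(Σ|x_i - y_i|^3)^(1/3) = (|-1 - (-2)|^3 + |-3 - (-4)|^3 + |-1 - 4|^3)^(1/3)
= (1^3 + 1^3 + 5^3)^(1/3) = (1 + 1 + 125)^(1/3) = (127)^(1/3) ≈ 5.0265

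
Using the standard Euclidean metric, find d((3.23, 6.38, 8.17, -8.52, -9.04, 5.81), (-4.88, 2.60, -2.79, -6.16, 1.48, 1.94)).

√(Σ(x_i - y_i)²) = √((3.23 - (-4.88))² + (6.38 - 2.6)² + (8.17 - (-2.79))² + (-8.52 - (-6.16))² + (-9.04 - 1.48)² + (5.81 - 1.94)²)
= √(8.11² + 3.78² + 10.96² + (-2.36)² + (-10.52)² + 3.87²) = √(65.7721 + 14.2884 + 120.1216 + 5.5696 + 110.6704 + 14.9769) = √331.399 ≈ 18.2044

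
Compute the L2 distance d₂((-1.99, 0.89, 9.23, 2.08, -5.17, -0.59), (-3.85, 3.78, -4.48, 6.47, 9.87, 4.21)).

√(Σ(x_i - y_i)²) = √((-1.99 - (-3.85))² + (0.89 - 3.78)² + (9.23 - (-4.48))² + (2.08 - 6.47)² + (-5.17 - 9.87)² + (-0.59 - 4.21)²)
= √(1.86² + (-2.89)² + 13.71² + (-4.39)² + (-15.04)² + (-4.8)²) = √(3.4596 + 8.3521 + 187.9641 + 19.2721 + 226.2016 + 23.04) = √468.2895 ≈ 21.64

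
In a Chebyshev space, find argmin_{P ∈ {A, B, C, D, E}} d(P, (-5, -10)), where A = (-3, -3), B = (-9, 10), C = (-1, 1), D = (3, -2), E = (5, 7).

Distances: d(A) = 7, d(B) = 20, d(C) = 11, d(D) = 8, d(E) = 17. Nearest: A = (-3, -3) with distance 7.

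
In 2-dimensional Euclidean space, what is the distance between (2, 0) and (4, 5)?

√(Σ(x_i - y_i)²) = √((2 - 4)² + (0 - 5)²)
= √((-2)² + (-5)²) = √(4 + 25) = √29 ≈ 5.3852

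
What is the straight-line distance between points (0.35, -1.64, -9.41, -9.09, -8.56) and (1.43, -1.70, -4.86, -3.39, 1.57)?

√(Σ(x_i - y_i)²) = √((0.35 - 1.43)² + (-1.64 - (-1.7))² + (-9.41 - (-4.86))² + (-9.09 - (-3.39))² + (-8.56 - 1.57)²)
= √((-1.08)² + 0.06² + (-4.55)² + (-5.7)² + (-10.13)²) = √(1.1664 + 0.0036 + 20.7025 + 32.49 + 102.6169) = √156.9794 ≈ 12.5291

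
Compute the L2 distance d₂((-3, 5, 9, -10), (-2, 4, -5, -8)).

√(Σ(x_i - y_i)²) = √((-3 - (-2))² + (5 - 4)² + (9 - (-5))² + (-10 - (-8))²)
= √((-1)² + 1² + 14² + (-2)²) = √(1 + 1 + 196 + 4) = √202 ≈ 14.2127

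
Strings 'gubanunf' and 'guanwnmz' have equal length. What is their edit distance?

Let D[i][j] be the edit distance between the first i characters of 'gubanunf' and the first j characters of 'guanwnmz', with D[i][0] = i, D[0][j] = j, and D[i][j] = D[i-1][j-1] if the characters match, else 1 + min(D[i-1][j], D[i][j-1], D[i-1][j-1]). Filling the table (rows: prefixes of 'gubanunf', columns: prefixes of 'guanwnmz'):
     ε  g  u  a  n  w  n  m  z
  ε  0  1  2  3  4  5  6  7  8
  g  1  0  1  2  3  4  5  6  7
  u  2  1  0  1  2  3  4  5  6
  b  3  2  1  1  2  3  4  5  6
  a  4  3  2  1  2  3  4  5  6
  n  5  4  3  2  1  2  3  4  5
  u  6  5  4  3  2  2  3  4  5
  n  7  6  5  4  3  3  2  3  4
  f  8  7  6  5  4  4  3  3  4
The bottom-right entry gives D[8][8] = 4, so no sequence of fewer than 4 edits works. Backtracking through the table gives one optimal edit sequence (4 edits):
  gubanunf → guanunf (del b @3)
  guanunf → guanwnf (sub u→w @5)
  guanwnf → guanwnmf (ins m @7)
  guanwnmf → guanwnmz (sub f→z @8)
Edit distance = 4.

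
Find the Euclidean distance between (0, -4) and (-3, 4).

√(Σ(x_i - y_i)²) = √((0 - (-3))² + (-4 - 4)²)
= √(3² + (-8)²) = √(9 + 64) = √73 ≈ 8.544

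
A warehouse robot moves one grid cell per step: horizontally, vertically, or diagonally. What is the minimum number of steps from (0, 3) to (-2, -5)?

max(|x_i - y_i|) = max(|0 - (-2)|, |3 - (-5)|) = max(2, 8) = 8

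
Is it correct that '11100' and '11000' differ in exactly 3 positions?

Differing positions: 3. Hamming distance = 1, so the claim that d_H = 3 is false.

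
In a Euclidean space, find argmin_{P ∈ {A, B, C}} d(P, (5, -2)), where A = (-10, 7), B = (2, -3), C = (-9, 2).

Distances: d(A) ≈ 17.4929, d(B) ≈ 3.1623, d(C) ≈ 14.5602. Nearest: B = (2, -3) with distance 3.1623.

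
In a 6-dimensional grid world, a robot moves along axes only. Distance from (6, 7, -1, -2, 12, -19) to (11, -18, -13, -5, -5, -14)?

Σ|x_i - y_i| = |6 - 11| + |7 - (-18)| + |-1 - (-13)| + |-2 - (-5)| + |12 - (-5)| + |-19 - (-14)| = 5 + 25 + 12 + 3 + 17 + 5 = 67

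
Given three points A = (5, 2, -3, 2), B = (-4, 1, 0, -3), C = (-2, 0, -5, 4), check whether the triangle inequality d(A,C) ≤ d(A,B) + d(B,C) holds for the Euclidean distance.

d(A,B) = √(9² + 1² + 3² + 5²) = √116 ≈ 10.7703, d(B,C) = √(2² + 1² + 5² + 7²) = √79 ≈ 8.8882, d(A,C) = √(7² + 2² + 2² + 2²) = √61 ≈ 7.8102.
d(A,C) ≈ 7.8102 ≤ 10.7703 + 8.8882 = 19.6585. Triangle inequality is satisfied.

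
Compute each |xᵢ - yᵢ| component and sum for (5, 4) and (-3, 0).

Σ|x_i - y_i| = |5 - (-3)| + |4 - 0| = 8 + 4 = 12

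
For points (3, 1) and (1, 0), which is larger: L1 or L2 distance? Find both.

L1 = |3 - 1| + |1 - 0| = 2 + 1 = 3
L2 = √(2² + 1²) = √5 ≈ 2.2361
L1 ≥ L2 always (equality iff movement is along one axis); L1 > L2 here.
Ratio L1/L2 = 3/√5 ≈ 1.3416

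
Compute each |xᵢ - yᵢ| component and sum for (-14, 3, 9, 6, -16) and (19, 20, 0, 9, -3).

Σ|x_i - y_i| = |-14 - 19| + |3 - 20| + |9 - 0| + |6 - 9| + |-16 - (-3)| = 33 + 17 + 9 + 3 + 13 = 75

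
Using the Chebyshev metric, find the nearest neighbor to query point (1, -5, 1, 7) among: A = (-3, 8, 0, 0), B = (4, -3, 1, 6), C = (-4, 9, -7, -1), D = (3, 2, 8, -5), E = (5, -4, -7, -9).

Distances: d(A) = 13, d(B) = 3, d(C) = 14, d(D) = 12, d(E) = 16. Nearest: B = (4, -3, 1, 6) with distance 3.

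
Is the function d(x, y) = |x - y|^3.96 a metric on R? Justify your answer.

No. d(x,y) = |x-y|^3.96 fails the triangle inequality since p = 3.96 > 1. Counterexample: x = -4, y = 4, z = 14. d(x,z) = |-4 - 14|^3.96 = 18^3.96 ≈ 93514.5353, but d(x,y) + d(y,z) = 8^3.96 + 10^3.96 ≈ 3769.0886 + 9120.1084 = 12889.197. Since 93514.5353 > 12889.197, the triangle inequality is violated.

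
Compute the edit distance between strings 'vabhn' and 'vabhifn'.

Let D[i][j] be the edit distance between the first i characters of 'vabhn' and the first j characters of 'vabhifn', with D[i][0] = i, D[0][j] = j, and D[i][j] = D[i-1][j-1] if the characters match, else 1 + min(D[i-1][j], D[i][j-1], D[i-1][j-1]). Filling the table (rows: prefixes of 'vabhn', columns: prefixes of 'vabhifn'):
     ε  v  a  b  h  i  f  n
  ε  0  1  2  3  4  5  6  7
  v  1  0  1  2  3  4  5  6
  a  2  1  0  1  2  3  4  5
  b  3  2  1  0  1  2  3  4
  h  4  3  2  1  0  1  2  3
  n  5  4  3  2  1  1  2  2
The bottom-right entry gives D[5][7] = 2, so no sequence of fewer than 2 edits works. Backtracking through the table gives one optimal edit sequence (2 edits):
  vabhn → vabhin (ins i @5)
  vabhin → vabhifn (ins f @6)
Edit distance = 2.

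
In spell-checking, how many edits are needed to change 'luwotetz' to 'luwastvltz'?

Let D[i][j] be the edit distance between the first i characters of 'luwotetz' and the first j characters of 'luwastvltz', with D[i][0] = i, D[0][j] = j, and D[i][j] = D[i-1][j-1] if the characters match, else 1 + min(D[i-1][j], D[i][j-1], D[i-1][j-1]). Filling the table (rows: prefixes of 'luwotetz', columns: prefixes of 'luwastvltz'):
     ε  l  u  w  a  s  t  v  l  t  z
  ε  0  1  2  3  4  5  6  7  8  9 10
  l  1  0  1  2  3  4  5  6  7  8  9
  u  2  1  0  1  2  3  4  5  6  7  8
  w  3  2  1  0  1  2  3  4  5  6  7
  o  4  3  2  1  1  2  3  4  5  6  7
  t  5  4  3  2  2  2  2  3  4  5  6
  e  6  5  4  3  3  3  3  3  4  5  6
  t  7  6  5  4  4  4  3  4  4  4  5
  z  8  7  6  5  5  5  4  4  5  5  4
The bottom-right entry gives D[8][10] = 4, so no sequence of fewer than 4 edits works. Backtracking through the table gives one optimal edit sequence (4 edits):
  luwotetz → luwaotetz (ins a @4)
  luwaotetz → luwastetz (sub o→s @5)
  luwastetz → luwastvetz (ins v @7)
  luwastvetz → luwastvltz (sub e→l @8)
Edit distance = 4.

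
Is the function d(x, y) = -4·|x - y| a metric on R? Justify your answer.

No. With c = -4 < 0, d fails non-negativity: d(7, 11) = -4·|7 - 11| = -4·4 = -16 < 0.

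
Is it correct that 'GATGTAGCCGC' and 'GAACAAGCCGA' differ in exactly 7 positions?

Differing positions: 3, 4, 5, 11. Hamming distance = 4, so the claim that d_H = 7 is false.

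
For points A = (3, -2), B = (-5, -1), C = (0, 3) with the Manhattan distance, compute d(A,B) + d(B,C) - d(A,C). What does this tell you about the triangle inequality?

d(A,B) = 8 + 1 = 9, d(B,C) = 5 + 4 = 9, d(A,C) = 3 + 5 = 8.
d(A,B) + d(B,C) - d(A,C) = 9 + 9 - 8 = 18 - 8 = 10. This is ≥ 0, so the triangle inequality holds for these points.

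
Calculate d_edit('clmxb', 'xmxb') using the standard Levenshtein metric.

Let D[i][j] be the edit distance between the first i characters of 'clmxb' and the first j characters of 'xmxb', with D[i][0] = i, D[0][j] = j, and D[i][j] = D[i-1][j-1] if the characters match, else 1 + min(D[i-1][j], D[i][j-1], D[i-1][j-1]). Filling the table (rows: prefixes of 'clmxb', columns: prefixes of 'xmxb'):
     ε  x  m  x  b
  ε  0  1  2  3  4
  c  1  1  2  3  4
  l  2  2  2  3  4
  m  3  3  2  3  4
  x  4  3  3  2  3
  b  5  4  4  3  2
The bottom-right entry gives D[5][4] = 2, so no sequence of fewer than 2 edits works. Backtracking through the table gives one optimal edit sequence (2 edits):
  clmxb → lmxb (del c @1)
  lmxb → xmxb (sub l→x @1)
Edit distance = 2.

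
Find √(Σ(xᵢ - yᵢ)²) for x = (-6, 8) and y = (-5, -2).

√(Σ(x_i - y_i)²) = √((-6 - (-5))² + (8 - (-2))²)
= √((-1)² + 10²) = √(1 + 100) = √101 ≈ 10.0499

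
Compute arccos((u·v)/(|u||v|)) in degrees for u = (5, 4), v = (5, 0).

With u = (5, 4), v = (5, 0):
u·v = 5·5 + 4·0 = 25 + 0 = 25.
|u| = √(5² + 4²) = √41, |v| = √(5² + 0²) = √25, so |u||v| = √(41·25) = √1025.
cos θ = (u·v)/(|u||v|) = 25/√1025 ≈ 0.780869
θ = arccos(0.780869) ≈ 38.66°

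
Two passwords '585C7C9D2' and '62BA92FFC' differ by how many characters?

Differing positions: 1, 2, 3, 4, 5, 6, 7, 8, 9. Hamming distance = 9.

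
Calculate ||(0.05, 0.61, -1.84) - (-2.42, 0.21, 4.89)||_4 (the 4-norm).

(Σ|x_i - y_i|^4)^(1/4) = (|0.05 - (-2.42)|^4 + |0.61 - 0.21|^4 + |-1.84 - 4.89|^4)^(1/4)
= (2.47^4 + 0.4^4 + 6.73^4)^(1/4) ≈ (37.221 + 0.0256 + 2051.4468)^(1/4) = (2088.6934)^(1/4) ≈ 6.7603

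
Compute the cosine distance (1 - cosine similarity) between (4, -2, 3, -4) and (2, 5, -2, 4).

With u = (4, -2, 3, -4), v = (2, 5, -2, 4):
u·v = 4·2 + (-2)·5 + 3·(-2) + (-4)·4 = 8 + (-10) + (-6) + (-16) = -24.
|u| = √(4² + (-2)² + 3² + (-4)²) = √45, |v| = √(2² + 5² + (-2)² + 4²) = √49, so |u||v| = √(45·49) = √2205.
cos θ = (u·v)/(|u||v|) = -24/√2205 ≈ -0.5111
Cosine distance = 1 - cos θ ≈ 1 - (-0.5111) = 1.5111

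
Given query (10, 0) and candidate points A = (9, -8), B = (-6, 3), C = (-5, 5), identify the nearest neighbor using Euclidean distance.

Distances: d(A) ≈ 8.0623, d(B) ≈ 16.2788, d(C) ≈ 15.8114. Nearest: A = (9, -8) with distance 8.0623.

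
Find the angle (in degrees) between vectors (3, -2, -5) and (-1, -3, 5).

With u = (3, -2, -5), v = (-1, -3, 5):
u·v = 3·(-1) + (-2)·(-3) + (-5)·5 = (-3) + 6 + (-25) = -22.
|u| = √(3² + (-2)² + (-5)²) = √38, |v| = √((-1)² + (-3)² + 5²) = √35, so |u||v| = √(38·35) = √1330.
cos θ = (u·v)/(|u||v|) = -22/√1330 ≈ -0.603249
θ = arccos(-0.603249) ≈ 127.1°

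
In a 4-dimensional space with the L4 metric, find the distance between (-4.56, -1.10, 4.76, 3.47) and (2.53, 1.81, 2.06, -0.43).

(Σ|x_i - y_i|^4)^(1/4) = (|-4.56 - 2.53|^4 + |-1.1 - 1.81|^4 + |4.76 - 2.06|^4 + |3.47 - (-0.43)|^4)^(1/4)
= (7.09^4 + 2.91^4 + 2.7^4 + 3.9^4)^(1/4) ≈ (2526.8819 + 71.7087 + 53.1441 + 231.3441)^(1/4) = (2883.0788)^(1/4) ≈ 7.3276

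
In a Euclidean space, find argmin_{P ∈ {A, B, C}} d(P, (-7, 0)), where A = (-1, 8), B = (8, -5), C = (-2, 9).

Distances: d(A) = 10, d(B) ≈ 15.8114, d(C) ≈ 10.2956. Nearest: A = (-1, 8) with distance 10.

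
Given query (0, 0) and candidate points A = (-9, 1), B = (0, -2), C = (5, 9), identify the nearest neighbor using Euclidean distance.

Distances: d(A) ≈ 9.0554, d(B) = 2, d(C) ≈ 10.2956. Nearest: B = (0, -2) with distance 2.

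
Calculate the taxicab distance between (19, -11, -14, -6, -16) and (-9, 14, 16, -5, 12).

Σ|x_i - y_i| = |19 - (-9)| + |-11 - 14| + |-14 - 16| + |-6 - (-5)| + |-16 - 12| = 28 + 25 + 30 + 1 + 28 = 112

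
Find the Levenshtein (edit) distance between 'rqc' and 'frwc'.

Let D[i][j] be the edit distance between the first i characters of 'rqc' and the first j characters of 'frwc', with D[i][0] = i, D[0][j] = j, and D[i][j] = D[i-1][j-1] if the characters match, else 1 + min(D[i-1][j], D[i][j-1], D[i-1][j-1]). Filling the table (rows: prefixes of 'rqc', columns: prefixes of 'frwc'):
     ε  f  r  w  c
  ε  0  1  2  3  4
  r  1  1  1  2  3
  q  2  2  2  2  3
  c  3  3  3  3  2
The bottom-right entry gives D[3][4] = 2, so no sequence of fewer than 2 edits works. Backtracking through the table gives one optimal edit sequence (2 edits):
  rqc → frqc (ins f @1)
  frqc → frwc (sub q→w @3)
Edit distance = 2.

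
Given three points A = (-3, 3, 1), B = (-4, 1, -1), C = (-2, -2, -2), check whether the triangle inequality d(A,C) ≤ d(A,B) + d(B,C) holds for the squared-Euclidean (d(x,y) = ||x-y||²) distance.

d(A,B) = 1² + 2² + 2² = 9, d(B,C) = 2² + 3² + 1² = 14, d(A,C) = 1² + 5² + 3² = 35.
d(A,C) = 35 > 9 + 14 = 23. Triangle inequality is VIOLATED. (Squared-Euclidean is not a metric — this is a counterexample.)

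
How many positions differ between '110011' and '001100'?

Differing positions: 1, 2, 3, 4, 5, 6. Hamming distance = 6.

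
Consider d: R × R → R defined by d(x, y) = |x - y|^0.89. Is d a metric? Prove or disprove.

Yes. With 0 < p = 0.89 ≤ 1, d(x,y) = |x-y|^0.89 is a metric on R. Non-negativity and symmetry are immediate; |x-y|^0.89 = 0 ⟺ |x-y| = 0 ⟺ x = y. For the triangle inequality, the function t ↦ t^0.89 is subadditive on [0,∞) when p ≤ 1, so |x-z|^0.89 ≤ (|x-y| + |y-z|)^0.89 ≤ |x-y|^0.89 + |y-z|^0.89.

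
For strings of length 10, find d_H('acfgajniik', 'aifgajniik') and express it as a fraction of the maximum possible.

Differing positions: 2. Hamming distance = 1. The maximum possible Hamming distance for length-10 strings is 10, so d_H/10 = 1/10 = 0.1.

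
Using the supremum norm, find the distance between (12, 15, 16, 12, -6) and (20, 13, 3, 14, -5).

max(|x_i - y_i|) = max(|12 - 20|, |15 - 13|, |16 - 3|, |12 - 14|, |-6 - (-5)|) = max(8, 2, 13, 2, 1) = 13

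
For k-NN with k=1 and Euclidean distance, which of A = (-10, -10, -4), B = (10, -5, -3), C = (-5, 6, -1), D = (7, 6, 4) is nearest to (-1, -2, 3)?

Distances: d(A) ≈ 13.9284, d(B) ≈ 12.8841, d(C) ≈ 9.798, d(D) ≈ 11.3578. Nearest: C = (-5, 6, -1) with distance 9.798.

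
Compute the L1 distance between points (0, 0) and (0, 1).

Σ|x_i - y_i| = |0 - 0| + |0 - 1| = 0 + 1 = 1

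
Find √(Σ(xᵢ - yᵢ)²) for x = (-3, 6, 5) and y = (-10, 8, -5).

√(Σ(x_i - y_i)²) = √((-3 - (-10))² + (6 - 8)² + (5 - (-5))²)
= √(7² + (-2)² + 10²) = √(49 + 4 + 100) = √153 ≈ 12.3693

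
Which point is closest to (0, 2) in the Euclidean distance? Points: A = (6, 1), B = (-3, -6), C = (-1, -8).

Distances: d(A) ≈ 6.0828, d(B) ≈ 8.544, d(C) ≈ 10.0499. Nearest: A = (6, 1) with distance 6.0828.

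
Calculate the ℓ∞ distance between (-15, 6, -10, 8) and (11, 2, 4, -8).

max(|x_i - y_i|) = max(|-15 - 11|, |6 - 2|, |-10 - 4|, |8 - (-8)|) = max(26, 4, 14, 16) = 26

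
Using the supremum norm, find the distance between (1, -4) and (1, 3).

max(|x_i - y_i|) = max(|1 - 1|, |-4 - 3|) = max(0, 7) = 7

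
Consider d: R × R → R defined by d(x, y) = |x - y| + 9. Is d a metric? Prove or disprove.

No. d fails identity of indiscernibles (specifically d(x,x) = 0): d(8, 8) = |8 - 8| + 9 = 0 + 9 = 9 ≠ 0.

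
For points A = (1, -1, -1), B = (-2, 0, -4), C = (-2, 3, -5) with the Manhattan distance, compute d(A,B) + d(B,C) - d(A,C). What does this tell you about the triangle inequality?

d(A,B) = 3 + 1 + 3 = 7, d(B,C) = 0 + 3 + 1 = 4, d(A,C) = 3 + 4 + 4 = 11.
d(A,B) + d(B,C) - d(A,C) = 7 + 4 - 11 = 11 - 11 = 0. This is ≥ 0, so the triangle inequality holds for these points.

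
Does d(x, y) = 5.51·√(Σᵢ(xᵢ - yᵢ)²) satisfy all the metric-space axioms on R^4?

Yes. The L2 (Euclidean) norm induces a metric on R^4, and multiplying a metric by a positive constant 5.51 > 0 preserves all four axioms: non-negativity (5.51·||x-y|| ≥ 0), identity (5.51·||x-y|| = 0 ⟺ ||x-y|| = 0 ⟺ x = y), symmetry (||x-y|| = ||y-x||), and the triangle inequality (5.51·||x-z|| ≤ 5.51·||x-y|| + 5.51·||y-z||). So d is a metric.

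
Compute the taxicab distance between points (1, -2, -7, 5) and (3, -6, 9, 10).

Σ|x_i - y_i| = |1 - 3| + |-2 - (-6)| + |-7 - 9| + |5 - 10| = 2 + 4 + 16 + 5 = 27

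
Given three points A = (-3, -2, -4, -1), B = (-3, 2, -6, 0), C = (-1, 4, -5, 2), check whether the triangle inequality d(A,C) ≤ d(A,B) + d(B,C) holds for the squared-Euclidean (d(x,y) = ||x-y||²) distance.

d(A,B) = 0² + 4² + 2² + 1² = 21, d(B,C) = 2² + 2² + 1² + 2² = 13, d(A,C) = 2² + 6² + 1² + 3² = 50.
d(A,C) = 50 > 21 + 13 = 34. Triangle inequality is VIOLATED. (Squared-Euclidean is not a metric — this is a counterexample.)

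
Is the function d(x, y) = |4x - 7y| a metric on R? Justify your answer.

No. d fails symmetry: d(8, 9) = |4·8 - 7·9| = |-31| = 31, but d(9, 8) = |4·9 - 7·8| = |-20| = 20. Since 31 ≠ 20, d(x,y) ≠ d(y,x) in general.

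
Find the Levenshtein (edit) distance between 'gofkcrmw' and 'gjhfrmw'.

Let D[i][j] be the edit distance between the first i characters of 'gofkcrmw' and the first j characters of 'gjhfrmw', with D[i][0] = i, D[0][j] = j, and D[i][j] = D[i-1][j-1] if the characters match, else 1 + min(D[i-1][j], D[i][j-1], D[i-1][j-1]). Filling the table (rows: prefixes of 'gofkcrmw', columns: prefixes of 'gjhfrmw'):
     ε  g  j  h  f  r  m  w
  ε  0  1  2  3  4  5  6  7
  g  1  0  1  2  3  4  5  6
  o  2  1  1  2  3  4  5  6
  f  3  2  2  2  2  3  4  5
  k  4  3  3  3  3  3  4  5
  c  5  4  4  4  4  4  4  5
  r  6  5  5  5  5  4  5  5
  m  7  6  6  6  6  5  4  5
  w  8  7  7  7  7  6  5  4
The bottom-right entry gives D[8][7] = 4, so no sequence of fewer than 4 edits works. Backtracking through the table gives one optimal edit sequence (4 edits):
  gofkcrmw → gfkcrmw (del o @2)
  gfkcrmw → gjkcrmw (sub f→j @2)
  gjkcrmw → gjhcrmw (sub k→h @3)
  gjhcrmw → gjhfrmw (sub c→f @4)
Edit distance = 4.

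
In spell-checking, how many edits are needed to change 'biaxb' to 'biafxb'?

Let D[i][j] be the edit distance between the first i characters of 'biaxb' and the first j characters of 'biafxb', with D[i][0] = i, D[0][j] = j, and D[i][j] = D[i-1][j-1] if the characters match, else 1 + min(D[i-1][j], D[i][j-1], D[i-1][j-1]). Filling the table (rows: prefixes of 'biaxb', columns: prefixes of 'biafxb'):
     ε  b  i  a  f  x  b
  ε  0  1  2  3  4  5  6
  b  1  0  1  2  3  4  5
  i  2  1  0  1  2  3  4
  a  3  2  1  0  1  2  3
  x  4  3  2  1  1  1  2
  b  5  4  3  2  2  2  1
The bottom-right entry gives D[5][6] = 1, so no sequence of fewer than 1 edit works. Backtracking through the table gives one optimal edit sequence (1 edit):
  biaxb → biafxb (ins f @4)
Edit distance = 1.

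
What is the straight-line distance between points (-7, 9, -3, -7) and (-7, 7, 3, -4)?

√(Σ(x_i - y_i)²) = √((-7 - (-7))² + (9 - 7)² + (-3 - 3)² + (-7 - (-4))²)
= √(0² + 2² + (-6)² + (-3)²) = √(0 + 4 + 36 + 9) = √49 = 7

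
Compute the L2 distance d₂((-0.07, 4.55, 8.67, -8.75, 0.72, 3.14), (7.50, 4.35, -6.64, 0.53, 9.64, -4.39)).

√(Σ(x_i - y_i)²) = √((-0.07 - 7.5)² + (4.55 - 4.35)² + (8.67 - (-6.64))² + (-8.75 - 0.53)² + (0.72 - 9.64)² + (3.14 - (-4.39))²)
= √((-7.57)² + 0.2² + 15.31² + (-9.28)² + (-8.92)² + 7.53²) = √(57.3049 + 0.04 + 234.3961 + 86.1184 + 79.5664 + 56.7009) = √514.1267 ≈ 22.6744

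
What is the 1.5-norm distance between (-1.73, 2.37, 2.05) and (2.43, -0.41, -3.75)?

(Σ|x_i - y_i|^1.5)^(1/1.5) = (|-1.73 - 2.43|^1.5 + |2.37 - (-0.41)|^1.5 + |2.05 - (-3.75)|^1.5)^(1/1.5)
= (4.16^1.5 + 2.78^1.5 + 5.8^1.5)^(1/1.5) ≈ (8.4848 + 4.6352 + 13.9682)^(1/1.5) = (27.0882)^(1/1.5) ≈ 9.0196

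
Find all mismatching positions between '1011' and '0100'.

Differing positions: 1, 2, 3, 4. Hamming distance = 4.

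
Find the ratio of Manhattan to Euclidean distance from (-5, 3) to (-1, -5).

L1 = |-5 - (-1)| + |3 - (-5)| = 4 + 8 = 12
L2 = √(4² + 8²) = √80 ≈ 8.9443
L1 ≥ L2 always (equality iff movement is along one axis); L1 > L2 here.
Ratio L1/L2 = 12/√80 ≈ 1.3416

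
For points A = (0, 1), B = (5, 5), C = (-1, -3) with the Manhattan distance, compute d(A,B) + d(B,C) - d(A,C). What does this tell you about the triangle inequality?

d(A,B) = 5 + 4 = 9, d(B,C) = 6 + 8 = 14, d(A,C) = 1 + 4 = 5.
d(A,B) + d(B,C) - d(A,C) = 9 + 14 - 5 = 23 - 5 = 18. This is ≥ 0, so the triangle inequality holds for these points.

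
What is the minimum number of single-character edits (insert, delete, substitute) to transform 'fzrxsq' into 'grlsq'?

Let D[i][j] be the edit distance between the first i characters of 'fzrxsq' and the first j characters of 'grlsq', with D[i][0] = i, D[0][j] = j, and D[i][j] = D[i-1][j-1] if the characters match, else 1 + min(D[i-1][j], D[i][j-1], D[i-1][j-1]). Filling the table (rows: prefixes of 'fzrxsq', columns: prefixes of 'grlsq'):
     ε  g  r  l  s  q
  ε  0  1  2  3  4  5
  f  1  1  2  3  4  5
  z  2  2  2  3  4  5
  r  3  3  2  3  4  5
  x  4  4  3  3  4  5
  s  5  5  4  4  3  4
  q  6  6  5  5  4  3
The bottom-right entry gives D[6][5] = 3, so no sequence of fewer than 3 edits works. Backtracking through the table gives one optimal edit sequence (3 edits):
  fzrxsq → zrxsq (del f @1)
  zrxsq → grxsq (sub z→g @1)
  grxsq → grlsq (sub x→l @3)
Edit distance = 3.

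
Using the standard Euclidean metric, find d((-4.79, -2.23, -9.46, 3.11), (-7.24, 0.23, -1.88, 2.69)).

√(Σ(x_i - y_i)²) = √((-4.79 - (-7.24))² + (-2.23 - 0.23)² + (-9.46 - (-1.88))² + (3.11 - 2.69)²)
= √(2.45² + (-2.46)² + (-7.58)² + 0.42²) = √(6.0025 + 6.0516 + 57.4564 + 0.1764) = √69.6869 ≈ 8.3479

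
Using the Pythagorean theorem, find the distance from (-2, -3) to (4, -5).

√(Σ(x_i - y_i)²) = √((-2 - 4)² + (-3 - (-5))²)
= √((-6)² + 2²) = √(36 + 4) = √40 ≈ 6.3246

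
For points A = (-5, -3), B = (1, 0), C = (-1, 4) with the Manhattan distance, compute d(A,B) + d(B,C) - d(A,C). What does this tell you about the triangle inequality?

d(A,B) = 6 + 3 = 9, d(B,C) = 2 + 4 = 6, d(A,C) = 4 + 7 = 11.
d(A,B) + d(B,C) - d(A,C) = 9 + 6 - 11 = 15 - 11 = 4. This is ≥ 0, so the triangle inequality holds for these points.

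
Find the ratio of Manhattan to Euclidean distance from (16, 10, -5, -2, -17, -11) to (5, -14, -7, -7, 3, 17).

L1 = |16 - 5| + |10 - (-14)| + |-5 - (-7)| + |-2 - (-7)| + |-17 - 3| + |-11 - 17| = 11 + 24 + 2 + 5 + 20 + 28 = 90
L2 = √(11² + 24² + 2² + 5² + 20² + 28²) = √1910 ≈ 43.7035
L1 ≥ L2 always (equality iff movement is along one axis); L1 > L2 here.
Ratio L1/L2 = 90/√1910 ≈ 2.0593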